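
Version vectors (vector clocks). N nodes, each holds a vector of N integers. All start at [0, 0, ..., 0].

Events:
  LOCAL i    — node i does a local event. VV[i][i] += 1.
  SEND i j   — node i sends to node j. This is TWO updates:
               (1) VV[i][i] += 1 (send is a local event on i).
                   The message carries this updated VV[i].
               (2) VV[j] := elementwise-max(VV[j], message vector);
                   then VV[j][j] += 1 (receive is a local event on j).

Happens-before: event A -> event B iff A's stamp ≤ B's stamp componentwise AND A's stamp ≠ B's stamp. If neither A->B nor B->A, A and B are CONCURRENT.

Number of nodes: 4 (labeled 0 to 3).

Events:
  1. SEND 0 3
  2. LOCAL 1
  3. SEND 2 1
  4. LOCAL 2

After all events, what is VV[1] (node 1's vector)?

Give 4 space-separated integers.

Initial: VV[0]=[0, 0, 0, 0]
Initial: VV[1]=[0, 0, 0, 0]
Initial: VV[2]=[0, 0, 0, 0]
Initial: VV[3]=[0, 0, 0, 0]
Event 1: SEND 0->3: VV[0][0]++ -> VV[0]=[1, 0, 0, 0], msg_vec=[1, 0, 0, 0]; VV[3]=max(VV[3],msg_vec) then VV[3][3]++ -> VV[3]=[1, 0, 0, 1]
Event 2: LOCAL 1: VV[1][1]++ -> VV[1]=[0, 1, 0, 0]
Event 3: SEND 2->1: VV[2][2]++ -> VV[2]=[0, 0, 1, 0], msg_vec=[0, 0, 1, 0]; VV[1]=max(VV[1],msg_vec) then VV[1][1]++ -> VV[1]=[0, 2, 1, 0]
Event 4: LOCAL 2: VV[2][2]++ -> VV[2]=[0, 0, 2, 0]
Final vectors: VV[0]=[1, 0, 0, 0]; VV[1]=[0, 2, 1, 0]; VV[2]=[0, 0, 2, 0]; VV[3]=[1, 0, 0, 1]

Answer: 0 2 1 0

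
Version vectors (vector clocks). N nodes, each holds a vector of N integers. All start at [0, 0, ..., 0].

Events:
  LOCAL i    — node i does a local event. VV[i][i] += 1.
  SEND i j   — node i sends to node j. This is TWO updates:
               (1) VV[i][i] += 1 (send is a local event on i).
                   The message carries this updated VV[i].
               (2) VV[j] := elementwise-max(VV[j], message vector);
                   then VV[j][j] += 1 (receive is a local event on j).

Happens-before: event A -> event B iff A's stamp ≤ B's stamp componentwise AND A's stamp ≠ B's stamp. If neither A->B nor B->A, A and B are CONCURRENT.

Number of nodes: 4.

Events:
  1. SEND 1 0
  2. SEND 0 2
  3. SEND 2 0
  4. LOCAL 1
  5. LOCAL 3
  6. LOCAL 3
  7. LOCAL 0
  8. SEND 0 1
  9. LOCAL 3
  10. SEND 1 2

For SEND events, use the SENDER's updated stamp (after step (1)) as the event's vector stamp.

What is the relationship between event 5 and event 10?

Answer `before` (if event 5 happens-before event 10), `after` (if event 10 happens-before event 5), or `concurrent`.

Initial: VV[0]=[0, 0, 0, 0]
Initial: VV[1]=[0, 0, 0, 0]
Initial: VV[2]=[0, 0, 0, 0]
Initial: VV[3]=[0, 0, 0, 0]
Event 1: SEND 1->0: VV[1][1]++ -> VV[1]=[0, 1, 0, 0], msg_vec=[0, 1, 0, 0]; VV[0]=max(VV[0],msg_vec) then VV[0][0]++ -> VV[0]=[1, 1, 0, 0]
Event 2: SEND 0->2: VV[0][0]++ -> VV[0]=[2, 1, 0, 0], msg_vec=[2, 1, 0, 0]; VV[2]=max(VV[2],msg_vec) then VV[2][2]++ -> VV[2]=[2, 1, 1, 0]
Event 3: SEND 2->0: VV[2][2]++ -> VV[2]=[2, 1, 2, 0], msg_vec=[2, 1, 2, 0]; VV[0]=max(VV[0],msg_vec) then VV[0][0]++ -> VV[0]=[3, 1, 2, 0]
Event 4: LOCAL 1: VV[1][1]++ -> VV[1]=[0, 2, 0, 0]
Event 5: LOCAL 3: VV[3][3]++ -> VV[3]=[0, 0, 0, 1]
Event 6: LOCAL 3: VV[3][3]++ -> VV[3]=[0, 0, 0, 2]
Event 7: LOCAL 0: VV[0][0]++ -> VV[0]=[4, 1, 2, 0]
Event 8: SEND 0->1: VV[0][0]++ -> VV[0]=[5, 1, 2, 0], msg_vec=[5, 1, 2, 0]; VV[1]=max(VV[1],msg_vec) then VV[1][1]++ -> VV[1]=[5, 3, 2, 0]
Event 9: LOCAL 3: VV[3][3]++ -> VV[3]=[0, 0, 0, 3]
Event 10: SEND 1->2: VV[1][1]++ -> VV[1]=[5, 4, 2, 0], msg_vec=[5, 4, 2, 0]; VV[2]=max(VV[2],msg_vec) then VV[2][2]++ -> VV[2]=[5, 4, 3, 0]
Event 5 stamp: [0, 0, 0, 1]
Event 10 stamp: [5, 4, 2, 0]
[0, 0, 0, 1] <= [5, 4, 2, 0]? False
[5, 4, 2, 0] <= [0, 0, 0, 1]? False
Relation: concurrent

Answer: concurrent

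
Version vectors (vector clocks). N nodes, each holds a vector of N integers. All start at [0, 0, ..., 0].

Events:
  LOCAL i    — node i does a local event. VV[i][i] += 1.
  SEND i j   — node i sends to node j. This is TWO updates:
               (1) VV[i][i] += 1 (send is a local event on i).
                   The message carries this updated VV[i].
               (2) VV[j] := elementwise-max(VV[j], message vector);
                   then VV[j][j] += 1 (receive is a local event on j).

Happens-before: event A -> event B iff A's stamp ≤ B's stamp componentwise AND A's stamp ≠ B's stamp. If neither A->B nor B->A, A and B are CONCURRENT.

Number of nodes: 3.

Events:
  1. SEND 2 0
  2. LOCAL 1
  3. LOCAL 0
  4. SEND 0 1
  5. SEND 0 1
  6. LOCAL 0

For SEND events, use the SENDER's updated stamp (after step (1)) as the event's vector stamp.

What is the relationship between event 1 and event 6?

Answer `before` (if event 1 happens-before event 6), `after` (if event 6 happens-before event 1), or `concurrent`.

Answer: before

Derivation:
Initial: VV[0]=[0, 0, 0]
Initial: VV[1]=[0, 0, 0]
Initial: VV[2]=[0, 0, 0]
Event 1: SEND 2->0: VV[2][2]++ -> VV[2]=[0, 0, 1], msg_vec=[0, 0, 1]; VV[0]=max(VV[0],msg_vec) then VV[0][0]++ -> VV[0]=[1, 0, 1]
Event 2: LOCAL 1: VV[1][1]++ -> VV[1]=[0, 1, 0]
Event 3: LOCAL 0: VV[0][0]++ -> VV[0]=[2, 0, 1]
Event 4: SEND 0->1: VV[0][0]++ -> VV[0]=[3, 0, 1], msg_vec=[3, 0, 1]; VV[1]=max(VV[1],msg_vec) then VV[1][1]++ -> VV[1]=[3, 2, 1]
Event 5: SEND 0->1: VV[0][0]++ -> VV[0]=[4, 0, 1], msg_vec=[4, 0, 1]; VV[1]=max(VV[1],msg_vec) then VV[1][1]++ -> VV[1]=[4, 3, 1]
Event 6: LOCAL 0: VV[0][0]++ -> VV[0]=[5, 0, 1]
Event 1 stamp: [0, 0, 1]
Event 6 stamp: [5, 0, 1]
[0, 0, 1] <= [5, 0, 1]? True
[5, 0, 1] <= [0, 0, 1]? False
Relation: before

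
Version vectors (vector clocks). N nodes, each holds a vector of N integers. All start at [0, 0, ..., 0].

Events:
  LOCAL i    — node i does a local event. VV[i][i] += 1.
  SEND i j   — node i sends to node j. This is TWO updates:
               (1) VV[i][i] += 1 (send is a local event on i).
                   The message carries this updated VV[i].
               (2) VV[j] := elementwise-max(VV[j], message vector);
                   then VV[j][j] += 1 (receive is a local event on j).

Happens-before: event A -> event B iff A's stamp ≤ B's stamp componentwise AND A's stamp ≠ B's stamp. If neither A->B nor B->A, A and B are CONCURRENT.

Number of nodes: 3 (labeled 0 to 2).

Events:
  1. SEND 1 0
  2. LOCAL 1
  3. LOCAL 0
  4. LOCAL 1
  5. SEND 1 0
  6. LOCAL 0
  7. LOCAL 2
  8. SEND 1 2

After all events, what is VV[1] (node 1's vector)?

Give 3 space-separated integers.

Initial: VV[0]=[0, 0, 0]
Initial: VV[1]=[0, 0, 0]
Initial: VV[2]=[0, 0, 0]
Event 1: SEND 1->0: VV[1][1]++ -> VV[1]=[0, 1, 0], msg_vec=[0, 1, 0]; VV[0]=max(VV[0],msg_vec) then VV[0][0]++ -> VV[0]=[1, 1, 0]
Event 2: LOCAL 1: VV[1][1]++ -> VV[1]=[0, 2, 0]
Event 3: LOCAL 0: VV[0][0]++ -> VV[0]=[2, 1, 0]
Event 4: LOCAL 1: VV[1][1]++ -> VV[1]=[0, 3, 0]
Event 5: SEND 1->0: VV[1][1]++ -> VV[1]=[0, 4, 0], msg_vec=[0, 4, 0]; VV[0]=max(VV[0],msg_vec) then VV[0][0]++ -> VV[0]=[3, 4, 0]
Event 6: LOCAL 0: VV[0][0]++ -> VV[0]=[4, 4, 0]
Event 7: LOCAL 2: VV[2][2]++ -> VV[2]=[0, 0, 1]
Event 8: SEND 1->2: VV[1][1]++ -> VV[1]=[0, 5, 0], msg_vec=[0, 5, 0]; VV[2]=max(VV[2],msg_vec) then VV[2][2]++ -> VV[2]=[0, 5, 2]
Final vectors: VV[0]=[4, 4, 0]; VV[1]=[0, 5, 0]; VV[2]=[0, 5, 2]

Answer: 0 5 0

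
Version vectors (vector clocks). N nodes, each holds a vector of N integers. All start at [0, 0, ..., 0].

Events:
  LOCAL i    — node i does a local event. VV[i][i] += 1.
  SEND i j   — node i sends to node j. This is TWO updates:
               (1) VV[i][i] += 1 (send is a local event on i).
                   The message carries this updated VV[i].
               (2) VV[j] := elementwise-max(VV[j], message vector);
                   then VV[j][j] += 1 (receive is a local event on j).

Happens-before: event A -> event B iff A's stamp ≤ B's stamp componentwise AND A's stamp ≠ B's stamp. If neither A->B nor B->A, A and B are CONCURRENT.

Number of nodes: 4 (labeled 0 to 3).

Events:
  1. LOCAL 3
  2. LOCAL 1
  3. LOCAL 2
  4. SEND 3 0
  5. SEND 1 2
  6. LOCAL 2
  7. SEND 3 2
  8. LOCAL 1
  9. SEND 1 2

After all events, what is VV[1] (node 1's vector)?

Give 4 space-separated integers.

Initial: VV[0]=[0, 0, 0, 0]
Initial: VV[1]=[0, 0, 0, 0]
Initial: VV[2]=[0, 0, 0, 0]
Initial: VV[3]=[0, 0, 0, 0]
Event 1: LOCAL 3: VV[3][3]++ -> VV[3]=[0, 0, 0, 1]
Event 2: LOCAL 1: VV[1][1]++ -> VV[1]=[0, 1, 0, 0]
Event 3: LOCAL 2: VV[2][2]++ -> VV[2]=[0, 0, 1, 0]
Event 4: SEND 3->0: VV[3][3]++ -> VV[3]=[0, 0, 0, 2], msg_vec=[0, 0, 0, 2]; VV[0]=max(VV[0],msg_vec) then VV[0][0]++ -> VV[0]=[1, 0, 0, 2]
Event 5: SEND 1->2: VV[1][1]++ -> VV[1]=[0, 2, 0, 0], msg_vec=[0, 2, 0, 0]; VV[2]=max(VV[2],msg_vec) then VV[2][2]++ -> VV[2]=[0, 2, 2, 0]
Event 6: LOCAL 2: VV[2][2]++ -> VV[2]=[0, 2, 3, 0]
Event 7: SEND 3->2: VV[3][3]++ -> VV[3]=[0, 0, 0, 3], msg_vec=[0, 0, 0, 3]; VV[2]=max(VV[2],msg_vec) then VV[2][2]++ -> VV[2]=[0, 2, 4, 3]
Event 8: LOCAL 1: VV[1][1]++ -> VV[1]=[0, 3, 0, 0]
Event 9: SEND 1->2: VV[1][1]++ -> VV[1]=[0, 4, 0, 0], msg_vec=[0, 4, 0, 0]; VV[2]=max(VV[2],msg_vec) then VV[2][2]++ -> VV[2]=[0, 4, 5, 3]
Final vectors: VV[0]=[1, 0, 0, 2]; VV[1]=[0, 4, 0, 0]; VV[2]=[0, 4, 5, 3]; VV[3]=[0, 0, 0, 3]

Answer: 0 4 0 0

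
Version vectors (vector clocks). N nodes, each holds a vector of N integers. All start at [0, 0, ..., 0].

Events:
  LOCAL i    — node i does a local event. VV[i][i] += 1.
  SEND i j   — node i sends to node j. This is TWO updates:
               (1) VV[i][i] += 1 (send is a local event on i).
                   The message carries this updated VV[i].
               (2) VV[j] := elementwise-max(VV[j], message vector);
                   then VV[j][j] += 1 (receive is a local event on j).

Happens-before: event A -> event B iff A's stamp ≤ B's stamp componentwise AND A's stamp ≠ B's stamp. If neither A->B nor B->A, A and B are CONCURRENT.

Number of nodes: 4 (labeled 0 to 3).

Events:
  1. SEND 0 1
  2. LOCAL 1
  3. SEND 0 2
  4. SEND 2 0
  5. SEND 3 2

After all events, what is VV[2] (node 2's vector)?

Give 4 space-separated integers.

Answer: 2 0 3 1

Derivation:
Initial: VV[0]=[0, 0, 0, 0]
Initial: VV[1]=[0, 0, 0, 0]
Initial: VV[2]=[0, 0, 0, 0]
Initial: VV[3]=[0, 0, 0, 0]
Event 1: SEND 0->1: VV[0][0]++ -> VV[0]=[1, 0, 0, 0], msg_vec=[1, 0, 0, 0]; VV[1]=max(VV[1],msg_vec) then VV[1][1]++ -> VV[1]=[1, 1, 0, 0]
Event 2: LOCAL 1: VV[1][1]++ -> VV[1]=[1, 2, 0, 0]
Event 3: SEND 0->2: VV[0][0]++ -> VV[0]=[2, 0, 0, 0], msg_vec=[2, 0, 0, 0]; VV[2]=max(VV[2],msg_vec) then VV[2][2]++ -> VV[2]=[2, 0, 1, 0]
Event 4: SEND 2->0: VV[2][2]++ -> VV[2]=[2, 0, 2, 0], msg_vec=[2, 0, 2, 0]; VV[0]=max(VV[0],msg_vec) then VV[0][0]++ -> VV[0]=[3, 0, 2, 0]
Event 5: SEND 3->2: VV[3][3]++ -> VV[3]=[0, 0, 0, 1], msg_vec=[0, 0, 0, 1]; VV[2]=max(VV[2],msg_vec) then VV[2][2]++ -> VV[2]=[2, 0, 3, 1]
Final vectors: VV[0]=[3, 0, 2, 0]; VV[1]=[1, 2, 0, 0]; VV[2]=[2, 0, 3, 1]; VV[3]=[0, 0, 0, 1]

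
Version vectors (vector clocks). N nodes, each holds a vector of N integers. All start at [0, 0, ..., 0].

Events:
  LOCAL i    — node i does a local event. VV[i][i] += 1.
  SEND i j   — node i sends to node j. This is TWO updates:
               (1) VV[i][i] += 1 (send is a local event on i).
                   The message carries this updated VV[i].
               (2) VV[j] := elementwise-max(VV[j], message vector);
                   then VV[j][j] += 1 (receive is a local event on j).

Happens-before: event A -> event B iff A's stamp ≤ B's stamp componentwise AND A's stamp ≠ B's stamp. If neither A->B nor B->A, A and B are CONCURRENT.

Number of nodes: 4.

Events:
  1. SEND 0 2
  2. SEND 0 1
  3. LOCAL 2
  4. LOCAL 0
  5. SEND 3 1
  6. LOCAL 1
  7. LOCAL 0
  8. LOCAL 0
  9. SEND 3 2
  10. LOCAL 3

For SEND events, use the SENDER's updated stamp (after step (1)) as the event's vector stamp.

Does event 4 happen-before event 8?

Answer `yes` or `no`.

Initial: VV[0]=[0, 0, 0, 0]
Initial: VV[1]=[0, 0, 0, 0]
Initial: VV[2]=[0, 0, 0, 0]
Initial: VV[3]=[0, 0, 0, 0]
Event 1: SEND 0->2: VV[0][0]++ -> VV[0]=[1, 0, 0, 0], msg_vec=[1, 0, 0, 0]; VV[2]=max(VV[2],msg_vec) then VV[2][2]++ -> VV[2]=[1, 0, 1, 0]
Event 2: SEND 0->1: VV[0][0]++ -> VV[0]=[2, 0, 0, 0], msg_vec=[2, 0, 0, 0]; VV[1]=max(VV[1],msg_vec) then VV[1][1]++ -> VV[1]=[2, 1, 0, 0]
Event 3: LOCAL 2: VV[2][2]++ -> VV[2]=[1, 0, 2, 0]
Event 4: LOCAL 0: VV[0][0]++ -> VV[0]=[3, 0, 0, 0]
Event 5: SEND 3->1: VV[3][3]++ -> VV[3]=[0, 0, 0, 1], msg_vec=[0, 0, 0, 1]; VV[1]=max(VV[1],msg_vec) then VV[1][1]++ -> VV[1]=[2, 2, 0, 1]
Event 6: LOCAL 1: VV[1][1]++ -> VV[1]=[2, 3, 0, 1]
Event 7: LOCAL 0: VV[0][0]++ -> VV[0]=[4, 0, 0, 0]
Event 8: LOCAL 0: VV[0][0]++ -> VV[0]=[5, 0, 0, 0]
Event 9: SEND 3->2: VV[3][3]++ -> VV[3]=[0, 0, 0, 2], msg_vec=[0, 0, 0, 2]; VV[2]=max(VV[2],msg_vec) then VV[2][2]++ -> VV[2]=[1, 0, 3, 2]
Event 10: LOCAL 3: VV[3][3]++ -> VV[3]=[0, 0, 0, 3]
Event 4 stamp: [3, 0, 0, 0]
Event 8 stamp: [5, 0, 0, 0]
[3, 0, 0, 0] <= [5, 0, 0, 0]? True. Equal? False. Happens-before: True

Answer: yes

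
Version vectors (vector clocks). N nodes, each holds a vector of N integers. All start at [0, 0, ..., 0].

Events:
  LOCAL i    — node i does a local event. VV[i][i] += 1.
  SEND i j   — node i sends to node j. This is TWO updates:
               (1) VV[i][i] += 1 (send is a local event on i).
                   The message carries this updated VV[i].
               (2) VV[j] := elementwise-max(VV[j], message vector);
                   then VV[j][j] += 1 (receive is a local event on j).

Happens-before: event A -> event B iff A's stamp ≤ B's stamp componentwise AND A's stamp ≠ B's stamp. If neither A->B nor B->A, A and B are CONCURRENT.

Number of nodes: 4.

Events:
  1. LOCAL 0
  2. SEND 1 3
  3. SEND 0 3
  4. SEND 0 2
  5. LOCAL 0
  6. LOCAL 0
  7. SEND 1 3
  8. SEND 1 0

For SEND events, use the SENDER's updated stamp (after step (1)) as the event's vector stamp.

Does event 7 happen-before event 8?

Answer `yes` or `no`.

Initial: VV[0]=[0, 0, 0, 0]
Initial: VV[1]=[0, 0, 0, 0]
Initial: VV[2]=[0, 0, 0, 0]
Initial: VV[3]=[0, 0, 0, 0]
Event 1: LOCAL 0: VV[0][0]++ -> VV[0]=[1, 0, 0, 0]
Event 2: SEND 1->3: VV[1][1]++ -> VV[1]=[0, 1, 0, 0], msg_vec=[0, 1, 0, 0]; VV[3]=max(VV[3],msg_vec) then VV[3][3]++ -> VV[3]=[0, 1, 0, 1]
Event 3: SEND 0->3: VV[0][0]++ -> VV[0]=[2, 0, 0, 0], msg_vec=[2, 0, 0, 0]; VV[3]=max(VV[3],msg_vec) then VV[3][3]++ -> VV[3]=[2, 1, 0, 2]
Event 4: SEND 0->2: VV[0][0]++ -> VV[0]=[3, 0, 0, 0], msg_vec=[3, 0, 0, 0]; VV[2]=max(VV[2],msg_vec) then VV[2][2]++ -> VV[2]=[3, 0, 1, 0]
Event 5: LOCAL 0: VV[0][0]++ -> VV[0]=[4, 0, 0, 0]
Event 6: LOCAL 0: VV[0][0]++ -> VV[0]=[5, 0, 0, 0]
Event 7: SEND 1->3: VV[1][1]++ -> VV[1]=[0, 2, 0, 0], msg_vec=[0, 2, 0, 0]; VV[3]=max(VV[3],msg_vec) then VV[3][3]++ -> VV[3]=[2, 2, 0, 3]
Event 8: SEND 1->0: VV[1][1]++ -> VV[1]=[0, 3, 0, 0], msg_vec=[0, 3, 0, 0]; VV[0]=max(VV[0],msg_vec) then VV[0][0]++ -> VV[0]=[6, 3, 0, 0]
Event 7 stamp: [0, 2, 0, 0]
Event 8 stamp: [0, 3, 0, 0]
[0, 2, 0, 0] <= [0, 3, 0, 0]? True. Equal? False. Happens-before: True

Answer: yes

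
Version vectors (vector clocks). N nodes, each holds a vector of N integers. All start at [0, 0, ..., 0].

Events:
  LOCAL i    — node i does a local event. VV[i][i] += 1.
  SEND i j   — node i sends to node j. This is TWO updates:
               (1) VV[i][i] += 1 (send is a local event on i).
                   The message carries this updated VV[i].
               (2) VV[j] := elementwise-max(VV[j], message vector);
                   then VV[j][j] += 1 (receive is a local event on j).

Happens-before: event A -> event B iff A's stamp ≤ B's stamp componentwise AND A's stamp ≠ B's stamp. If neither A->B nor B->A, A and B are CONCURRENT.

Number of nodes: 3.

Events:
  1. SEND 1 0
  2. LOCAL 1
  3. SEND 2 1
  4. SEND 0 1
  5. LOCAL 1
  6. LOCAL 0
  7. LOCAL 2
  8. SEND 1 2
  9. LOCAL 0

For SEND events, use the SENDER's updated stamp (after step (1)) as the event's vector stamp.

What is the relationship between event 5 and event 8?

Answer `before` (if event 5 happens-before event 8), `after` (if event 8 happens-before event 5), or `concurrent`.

Answer: before

Derivation:
Initial: VV[0]=[0, 0, 0]
Initial: VV[1]=[0, 0, 0]
Initial: VV[2]=[0, 0, 0]
Event 1: SEND 1->0: VV[1][1]++ -> VV[1]=[0, 1, 0], msg_vec=[0, 1, 0]; VV[0]=max(VV[0],msg_vec) then VV[0][0]++ -> VV[0]=[1, 1, 0]
Event 2: LOCAL 1: VV[1][1]++ -> VV[1]=[0, 2, 0]
Event 3: SEND 2->1: VV[2][2]++ -> VV[2]=[0, 0, 1], msg_vec=[0, 0, 1]; VV[1]=max(VV[1],msg_vec) then VV[1][1]++ -> VV[1]=[0, 3, 1]
Event 4: SEND 0->1: VV[0][0]++ -> VV[0]=[2, 1, 0], msg_vec=[2, 1, 0]; VV[1]=max(VV[1],msg_vec) then VV[1][1]++ -> VV[1]=[2, 4, 1]
Event 5: LOCAL 1: VV[1][1]++ -> VV[1]=[2, 5, 1]
Event 6: LOCAL 0: VV[0][0]++ -> VV[0]=[3, 1, 0]
Event 7: LOCAL 2: VV[2][2]++ -> VV[2]=[0, 0, 2]
Event 8: SEND 1->2: VV[1][1]++ -> VV[1]=[2, 6, 1], msg_vec=[2, 6, 1]; VV[2]=max(VV[2],msg_vec) then VV[2][2]++ -> VV[2]=[2, 6, 3]
Event 9: LOCAL 0: VV[0][0]++ -> VV[0]=[4, 1, 0]
Event 5 stamp: [2, 5, 1]
Event 8 stamp: [2, 6, 1]
[2, 5, 1] <= [2, 6, 1]? True
[2, 6, 1] <= [2, 5, 1]? False
Relation: before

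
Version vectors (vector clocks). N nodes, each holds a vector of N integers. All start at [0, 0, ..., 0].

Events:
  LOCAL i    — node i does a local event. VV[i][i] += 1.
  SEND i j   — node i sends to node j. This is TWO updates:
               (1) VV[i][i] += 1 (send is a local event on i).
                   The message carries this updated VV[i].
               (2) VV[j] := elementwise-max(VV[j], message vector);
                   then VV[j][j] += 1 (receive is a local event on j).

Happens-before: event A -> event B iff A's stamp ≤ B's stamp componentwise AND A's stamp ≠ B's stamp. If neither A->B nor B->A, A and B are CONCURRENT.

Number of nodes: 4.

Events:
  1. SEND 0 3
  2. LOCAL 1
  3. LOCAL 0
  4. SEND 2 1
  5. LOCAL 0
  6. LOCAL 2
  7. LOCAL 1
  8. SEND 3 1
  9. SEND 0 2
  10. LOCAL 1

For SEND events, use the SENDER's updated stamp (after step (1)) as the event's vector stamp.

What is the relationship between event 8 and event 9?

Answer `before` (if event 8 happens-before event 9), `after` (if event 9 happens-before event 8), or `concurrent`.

Initial: VV[0]=[0, 0, 0, 0]
Initial: VV[1]=[0, 0, 0, 0]
Initial: VV[2]=[0, 0, 0, 0]
Initial: VV[3]=[0, 0, 0, 0]
Event 1: SEND 0->3: VV[0][0]++ -> VV[0]=[1, 0, 0, 0], msg_vec=[1, 0, 0, 0]; VV[3]=max(VV[3],msg_vec) then VV[3][3]++ -> VV[3]=[1, 0, 0, 1]
Event 2: LOCAL 1: VV[1][1]++ -> VV[1]=[0, 1, 0, 0]
Event 3: LOCAL 0: VV[0][0]++ -> VV[0]=[2, 0, 0, 0]
Event 4: SEND 2->1: VV[2][2]++ -> VV[2]=[0, 0, 1, 0], msg_vec=[0, 0, 1, 0]; VV[1]=max(VV[1],msg_vec) then VV[1][1]++ -> VV[1]=[0, 2, 1, 0]
Event 5: LOCAL 0: VV[0][0]++ -> VV[0]=[3, 0, 0, 0]
Event 6: LOCAL 2: VV[2][2]++ -> VV[2]=[0, 0, 2, 0]
Event 7: LOCAL 1: VV[1][1]++ -> VV[1]=[0, 3, 1, 0]
Event 8: SEND 3->1: VV[3][3]++ -> VV[3]=[1, 0, 0, 2], msg_vec=[1, 0, 0, 2]; VV[1]=max(VV[1],msg_vec) then VV[1][1]++ -> VV[1]=[1, 4, 1, 2]
Event 9: SEND 0->2: VV[0][0]++ -> VV[0]=[4, 0, 0, 0], msg_vec=[4, 0, 0, 0]; VV[2]=max(VV[2],msg_vec) then VV[2][2]++ -> VV[2]=[4, 0, 3, 0]
Event 10: LOCAL 1: VV[1][1]++ -> VV[1]=[1, 5, 1, 2]
Event 8 stamp: [1, 0, 0, 2]
Event 9 stamp: [4, 0, 0, 0]
[1, 0, 0, 2] <= [4, 0, 0, 0]? False
[4, 0, 0, 0] <= [1, 0, 0, 2]? False
Relation: concurrent

Answer: concurrent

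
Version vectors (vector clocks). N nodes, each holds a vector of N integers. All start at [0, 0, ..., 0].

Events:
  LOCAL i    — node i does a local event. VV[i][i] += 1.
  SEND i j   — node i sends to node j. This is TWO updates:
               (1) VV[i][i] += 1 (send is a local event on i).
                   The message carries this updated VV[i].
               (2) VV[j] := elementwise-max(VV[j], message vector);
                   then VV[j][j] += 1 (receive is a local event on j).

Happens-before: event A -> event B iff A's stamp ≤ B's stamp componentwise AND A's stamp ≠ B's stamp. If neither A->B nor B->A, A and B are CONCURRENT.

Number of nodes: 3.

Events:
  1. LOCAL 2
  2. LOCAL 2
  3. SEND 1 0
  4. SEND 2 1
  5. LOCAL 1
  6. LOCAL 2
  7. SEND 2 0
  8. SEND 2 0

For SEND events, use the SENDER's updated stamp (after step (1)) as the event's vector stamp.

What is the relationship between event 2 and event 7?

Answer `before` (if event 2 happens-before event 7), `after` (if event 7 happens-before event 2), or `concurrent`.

Answer: before

Derivation:
Initial: VV[0]=[0, 0, 0]
Initial: VV[1]=[0, 0, 0]
Initial: VV[2]=[0, 0, 0]
Event 1: LOCAL 2: VV[2][2]++ -> VV[2]=[0, 0, 1]
Event 2: LOCAL 2: VV[2][2]++ -> VV[2]=[0, 0, 2]
Event 3: SEND 1->0: VV[1][1]++ -> VV[1]=[0, 1, 0], msg_vec=[0, 1, 0]; VV[0]=max(VV[0],msg_vec) then VV[0][0]++ -> VV[0]=[1, 1, 0]
Event 4: SEND 2->1: VV[2][2]++ -> VV[2]=[0, 0, 3], msg_vec=[0, 0, 3]; VV[1]=max(VV[1],msg_vec) then VV[1][1]++ -> VV[1]=[0, 2, 3]
Event 5: LOCAL 1: VV[1][1]++ -> VV[1]=[0, 3, 3]
Event 6: LOCAL 2: VV[2][2]++ -> VV[2]=[0, 0, 4]
Event 7: SEND 2->0: VV[2][2]++ -> VV[2]=[0, 0, 5], msg_vec=[0, 0, 5]; VV[0]=max(VV[0],msg_vec) then VV[0][0]++ -> VV[0]=[2, 1, 5]
Event 8: SEND 2->0: VV[2][2]++ -> VV[2]=[0, 0, 6], msg_vec=[0, 0, 6]; VV[0]=max(VV[0],msg_vec) then VV[0][0]++ -> VV[0]=[3, 1, 6]
Event 2 stamp: [0, 0, 2]
Event 7 stamp: [0, 0, 5]
[0, 0, 2] <= [0, 0, 5]? True
[0, 0, 5] <= [0, 0, 2]? False
Relation: before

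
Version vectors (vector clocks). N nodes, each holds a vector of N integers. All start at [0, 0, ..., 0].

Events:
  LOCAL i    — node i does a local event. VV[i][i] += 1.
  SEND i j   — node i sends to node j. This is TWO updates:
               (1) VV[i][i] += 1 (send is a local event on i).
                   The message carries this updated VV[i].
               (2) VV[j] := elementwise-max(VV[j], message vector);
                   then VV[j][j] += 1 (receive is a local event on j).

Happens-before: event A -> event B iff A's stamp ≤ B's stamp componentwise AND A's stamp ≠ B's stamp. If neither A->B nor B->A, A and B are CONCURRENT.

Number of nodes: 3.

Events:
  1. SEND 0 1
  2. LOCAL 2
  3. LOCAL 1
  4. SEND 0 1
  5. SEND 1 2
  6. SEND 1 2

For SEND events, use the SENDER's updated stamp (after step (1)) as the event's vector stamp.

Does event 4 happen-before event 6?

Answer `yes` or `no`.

Answer: yes

Derivation:
Initial: VV[0]=[0, 0, 0]
Initial: VV[1]=[0, 0, 0]
Initial: VV[2]=[0, 0, 0]
Event 1: SEND 0->1: VV[0][0]++ -> VV[0]=[1, 0, 0], msg_vec=[1, 0, 0]; VV[1]=max(VV[1],msg_vec) then VV[1][1]++ -> VV[1]=[1, 1, 0]
Event 2: LOCAL 2: VV[2][2]++ -> VV[2]=[0, 0, 1]
Event 3: LOCAL 1: VV[1][1]++ -> VV[1]=[1, 2, 0]
Event 4: SEND 0->1: VV[0][0]++ -> VV[0]=[2, 0, 0], msg_vec=[2, 0, 0]; VV[1]=max(VV[1],msg_vec) then VV[1][1]++ -> VV[1]=[2, 3, 0]
Event 5: SEND 1->2: VV[1][1]++ -> VV[1]=[2, 4, 0], msg_vec=[2, 4, 0]; VV[2]=max(VV[2],msg_vec) then VV[2][2]++ -> VV[2]=[2, 4, 2]
Event 6: SEND 1->2: VV[1][1]++ -> VV[1]=[2, 5, 0], msg_vec=[2, 5, 0]; VV[2]=max(VV[2],msg_vec) then VV[2][2]++ -> VV[2]=[2, 5, 3]
Event 4 stamp: [2, 0, 0]
Event 6 stamp: [2, 5, 0]
[2, 0, 0] <= [2, 5, 0]? True. Equal? False. Happens-before: True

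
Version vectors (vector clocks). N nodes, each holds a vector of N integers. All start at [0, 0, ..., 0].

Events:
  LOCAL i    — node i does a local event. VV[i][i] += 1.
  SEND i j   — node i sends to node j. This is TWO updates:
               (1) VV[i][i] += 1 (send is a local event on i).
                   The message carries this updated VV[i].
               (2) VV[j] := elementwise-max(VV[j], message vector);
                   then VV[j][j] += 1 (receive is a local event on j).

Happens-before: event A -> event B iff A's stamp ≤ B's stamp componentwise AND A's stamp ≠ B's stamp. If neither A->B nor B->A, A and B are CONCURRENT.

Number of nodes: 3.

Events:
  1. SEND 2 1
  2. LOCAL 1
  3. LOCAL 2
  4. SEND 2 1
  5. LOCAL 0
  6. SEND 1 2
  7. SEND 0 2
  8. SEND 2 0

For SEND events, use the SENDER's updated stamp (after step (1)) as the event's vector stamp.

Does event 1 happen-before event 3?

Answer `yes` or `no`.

Initial: VV[0]=[0, 0, 0]
Initial: VV[1]=[0, 0, 0]
Initial: VV[2]=[0, 0, 0]
Event 1: SEND 2->1: VV[2][2]++ -> VV[2]=[0, 0, 1], msg_vec=[0, 0, 1]; VV[1]=max(VV[1],msg_vec) then VV[1][1]++ -> VV[1]=[0, 1, 1]
Event 2: LOCAL 1: VV[1][1]++ -> VV[1]=[0, 2, 1]
Event 3: LOCAL 2: VV[2][2]++ -> VV[2]=[0, 0, 2]
Event 4: SEND 2->1: VV[2][2]++ -> VV[2]=[0, 0, 3], msg_vec=[0, 0, 3]; VV[1]=max(VV[1],msg_vec) then VV[1][1]++ -> VV[1]=[0, 3, 3]
Event 5: LOCAL 0: VV[0][0]++ -> VV[0]=[1, 0, 0]
Event 6: SEND 1->2: VV[1][1]++ -> VV[1]=[0, 4, 3], msg_vec=[0, 4, 3]; VV[2]=max(VV[2],msg_vec) then VV[2][2]++ -> VV[2]=[0, 4, 4]
Event 7: SEND 0->2: VV[0][0]++ -> VV[0]=[2, 0, 0], msg_vec=[2, 0, 0]; VV[2]=max(VV[2],msg_vec) then VV[2][2]++ -> VV[2]=[2, 4, 5]
Event 8: SEND 2->0: VV[2][2]++ -> VV[2]=[2, 4, 6], msg_vec=[2, 4, 6]; VV[0]=max(VV[0],msg_vec) then VV[0][0]++ -> VV[0]=[3, 4, 6]
Event 1 stamp: [0, 0, 1]
Event 3 stamp: [0, 0, 2]
[0, 0, 1] <= [0, 0, 2]? True. Equal? False. Happens-before: True

Answer: yes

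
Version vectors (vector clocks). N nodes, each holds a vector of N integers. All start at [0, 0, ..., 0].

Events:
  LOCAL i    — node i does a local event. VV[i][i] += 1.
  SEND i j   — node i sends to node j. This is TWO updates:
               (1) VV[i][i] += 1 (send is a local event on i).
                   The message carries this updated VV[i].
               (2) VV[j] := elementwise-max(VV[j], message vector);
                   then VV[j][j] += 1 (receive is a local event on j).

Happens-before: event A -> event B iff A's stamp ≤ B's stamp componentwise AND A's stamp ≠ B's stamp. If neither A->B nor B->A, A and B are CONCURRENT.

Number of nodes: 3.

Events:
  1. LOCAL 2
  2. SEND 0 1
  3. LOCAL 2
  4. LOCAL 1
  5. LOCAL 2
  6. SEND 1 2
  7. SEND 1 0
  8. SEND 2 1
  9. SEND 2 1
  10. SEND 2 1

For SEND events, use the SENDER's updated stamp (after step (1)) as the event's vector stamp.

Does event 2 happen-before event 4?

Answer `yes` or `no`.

Initial: VV[0]=[0, 0, 0]
Initial: VV[1]=[0, 0, 0]
Initial: VV[2]=[0, 0, 0]
Event 1: LOCAL 2: VV[2][2]++ -> VV[2]=[0, 0, 1]
Event 2: SEND 0->1: VV[0][0]++ -> VV[0]=[1, 0, 0], msg_vec=[1, 0, 0]; VV[1]=max(VV[1],msg_vec) then VV[1][1]++ -> VV[1]=[1, 1, 0]
Event 3: LOCAL 2: VV[2][2]++ -> VV[2]=[0, 0, 2]
Event 4: LOCAL 1: VV[1][1]++ -> VV[1]=[1, 2, 0]
Event 5: LOCAL 2: VV[2][2]++ -> VV[2]=[0, 0, 3]
Event 6: SEND 1->2: VV[1][1]++ -> VV[1]=[1, 3, 0], msg_vec=[1, 3, 0]; VV[2]=max(VV[2],msg_vec) then VV[2][2]++ -> VV[2]=[1, 3, 4]
Event 7: SEND 1->0: VV[1][1]++ -> VV[1]=[1, 4, 0], msg_vec=[1, 4, 0]; VV[0]=max(VV[0],msg_vec) then VV[0][0]++ -> VV[0]=[2, 4, 0]
Event 8: SEND 2->1: VV[2][2]++ -> VV[2]=[1, 3, 5], msg_vec=[1, 3, 5]; VV[1]=max(VV[1],msg_vec) then VV[1][1]++ -> VV[1]=[1, 5, 5]
Event 9: SEND 2->1: VV[2][2]++ -> VV[2]=[1, 3, 6], msg_vec=[1, 3, 6]; VV[1]=max(VV[1],msg_vec) then VV[1][1]++ -> VV[1]=[1, 6, 6]
Event 10: SEND 2->1: VV[2][2]++ -> VV[2]=[1, 3, 7], msg_vec=[1, 3, 7]; VV[1]=max(VV[1],msg_vec) then VV[1][1]++ -> VV[1]=[1, 7, 7]
Event 2 stamp: [1, 0, 0]
Event 4 stamp: [1, 2, 0]
[1, 0, 0] <= [1, 2, 0]? True. Equal? False. Happens-before: True

Answer: yes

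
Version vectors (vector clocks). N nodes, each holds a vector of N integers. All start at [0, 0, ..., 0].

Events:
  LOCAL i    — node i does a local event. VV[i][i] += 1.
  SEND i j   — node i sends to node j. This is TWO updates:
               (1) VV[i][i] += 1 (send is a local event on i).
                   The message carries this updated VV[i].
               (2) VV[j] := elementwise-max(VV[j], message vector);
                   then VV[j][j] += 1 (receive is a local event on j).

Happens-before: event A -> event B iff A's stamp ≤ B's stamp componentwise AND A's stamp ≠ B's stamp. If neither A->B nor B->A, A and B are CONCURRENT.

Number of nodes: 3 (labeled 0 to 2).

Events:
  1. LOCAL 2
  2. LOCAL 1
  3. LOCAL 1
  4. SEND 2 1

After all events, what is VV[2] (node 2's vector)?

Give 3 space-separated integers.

Initial: VV[0]=[0, 0, 0]
Initial: VV[1]=[0, 0, 0]
Initial: VV[2]=[0, 0, 0]
Event 1: LOCAL 2: VV[2][2]++ -> VV[2]=[0, 0, 1]
Event 2: LOCAL 1: VV[1][1]++ -> VV[1]=[0, 1, 0]
Event 3: LOCAL 1: VV[1][1]++ -> VV[1]=[0, 2, 0]
Event 4: SEND 2->1: VV[2][2]++ -> VV[2]=[0, 0, 2], msg_vec=[0, 0, 2]; VV[1]=max(VV[1],msg_vec) then VV[1][1]++ -> VV[1]=[0, 3, 2]
Final vectors: VV[0]=[0, 0, 0]; VV[1]=[0, 3, 2]; VV[2]=[0, 0, 2]

Answer: 0 0 2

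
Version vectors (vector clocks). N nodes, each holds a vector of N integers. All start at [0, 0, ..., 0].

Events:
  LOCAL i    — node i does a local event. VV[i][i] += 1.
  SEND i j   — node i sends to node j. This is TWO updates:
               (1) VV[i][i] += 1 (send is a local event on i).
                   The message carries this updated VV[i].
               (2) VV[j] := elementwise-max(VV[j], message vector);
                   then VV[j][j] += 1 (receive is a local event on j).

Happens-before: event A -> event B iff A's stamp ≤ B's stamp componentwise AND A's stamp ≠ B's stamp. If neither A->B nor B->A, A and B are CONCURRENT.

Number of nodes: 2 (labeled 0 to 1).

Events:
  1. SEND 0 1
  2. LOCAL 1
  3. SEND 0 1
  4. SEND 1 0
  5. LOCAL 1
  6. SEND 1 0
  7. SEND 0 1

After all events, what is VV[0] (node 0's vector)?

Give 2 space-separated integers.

Answer: 5 6

Derivation:
Initial: VV[0]=[0, 0]
Initial: VV[1]=[0, 0]
Event 1: SEND 0->1: VV[0][0]++ -> VV[0]=[1, 0], msg_vec=[1, 0]; VV[1]=max(VV[1],msg_vec) then VV[1][1]++ -> VV[1]=[1, 1]
Event 2: LOCAL 1: VV[1][1]++ -> VV[1]=[1, 2]
Event 3: SEND 0->1: VV[0][0]++ -> VV[0]=[2, 0], msg_vec=[2, 0]; VV[1]=max(VV[1],msg_vec) then VV[1][1]++ -> VV[1]=[2, 3]
Event 4: SEND 1->0: VV[1][1]++ -> VV[1]=[2, 4], msg_vec=[2, 4]; VV[0]=max(VV[0],msg_vec) then VV[0][0]++ -> VV[0]=[3, 4]
Event 5: LOCAL 1: VV[1][1]++ -> VV[1]=[2, 5]
Event 6: SEND 1->0: VV[1][1]++ -> VV[1]=[2, 6], msg_vec=[2, 6]; VV[0]=max(VV[0],msg_vec) then VV[0][0]++ -> VV[0]=[4, 6]
Event 7: SEND 0->1: VV[0][0]++ -> VV[0]=[5, 6], msg_vec=[5, 6]; VV[1]=max(VV[1],msg_vec) then VV[1][1]++ -> VV[1]=[5, 7]
Final vectors: VV[0]=[5, 6]; VV[1]=[5, 7]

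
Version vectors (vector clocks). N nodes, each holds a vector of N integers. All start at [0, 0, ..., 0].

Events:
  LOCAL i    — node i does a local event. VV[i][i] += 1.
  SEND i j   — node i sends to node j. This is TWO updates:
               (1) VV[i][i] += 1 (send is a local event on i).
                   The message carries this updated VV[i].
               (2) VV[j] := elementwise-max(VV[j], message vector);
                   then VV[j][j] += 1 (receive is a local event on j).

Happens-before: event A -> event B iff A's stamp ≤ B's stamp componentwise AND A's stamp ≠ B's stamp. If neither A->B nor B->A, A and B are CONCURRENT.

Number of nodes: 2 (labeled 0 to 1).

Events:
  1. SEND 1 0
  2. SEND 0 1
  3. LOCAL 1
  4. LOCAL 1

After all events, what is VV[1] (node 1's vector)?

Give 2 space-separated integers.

Initial: VV[0]=[0, 0]
Initial: VV[1]=[0, 0]
Event 1: SEND 1->0: VV[1][1]++ -> VV[1]=[0, 1], msg_vec=[0, 1]; VV[0]=max(VV[0],msg_vec) then VV[0][0]++ -> VV[0]=[1, 1]
Event 2: SEND 0->1: VV[0][0]++ -> VV[0]=[2, 1], msg_vec=[2, 1]; VV[1]=max(VV[1],msg_vec) then VV[1][1]++ -> VV[1]=[2, 2]
Event 3: LOCAL 1: VV[1][1]++ -> VV[1]=[2, 3]
Event 4: LOCAL 1: VV[1][1]++ -> VV[1]=[2, 4]
Final vectors: VV[0]=[2, 1]; VV[1]=[2, 4]

Answer: 2 4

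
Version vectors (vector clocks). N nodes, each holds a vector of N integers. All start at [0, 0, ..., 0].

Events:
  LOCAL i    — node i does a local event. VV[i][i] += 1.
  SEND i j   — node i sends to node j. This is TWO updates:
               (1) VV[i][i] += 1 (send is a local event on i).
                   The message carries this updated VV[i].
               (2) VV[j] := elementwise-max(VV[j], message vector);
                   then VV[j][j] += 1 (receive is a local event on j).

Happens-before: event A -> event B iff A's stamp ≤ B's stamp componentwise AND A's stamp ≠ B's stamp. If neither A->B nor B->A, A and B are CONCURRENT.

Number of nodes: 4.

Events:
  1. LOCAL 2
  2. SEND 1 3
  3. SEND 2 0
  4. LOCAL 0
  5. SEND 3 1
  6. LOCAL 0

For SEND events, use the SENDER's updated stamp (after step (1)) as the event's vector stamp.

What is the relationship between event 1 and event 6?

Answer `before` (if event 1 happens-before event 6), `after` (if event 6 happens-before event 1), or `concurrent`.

Answer: before

Derivation:
Initial: VV[0]=[0, 0, 0, 0]
Initial: VV[1]=[0, 0, 0, 0]
Initial: VV[2]=[0, 0, 0, 0]
Initial: VV[3]=[0, 0, 0, 0]
Event 1: LOCAL 2: VV[2][2]++ -> VV[2]=[0, 0, 1, 0]
Event 2: SEND 1->3: VV[1][1]++ -> VV[1]=[0, 1, 0, 0], msg_vec=[0, 1, 0, 0]; VV[3]=max(VV[3],msg_vec) then VV[3][3]++ -> VV[3]=[0, 1, 0, 1]
Event 3: SEND 2->0: VV[2][2]++ -> VV[2]=[0, 0, 2, 0], msg_vec=[0, 0, 2, 0]; VV[0]=max(VV[0],msg_vec) then VV[0][0]++ -> VV[0]=[1, 0, 2, 0]
Event 4: LOCAL 0: VV[0][0]++ -> VV[0]=[2, 0, 2, 0]
Event 5: SEND 3->1: VV[3][3]++ -> VV[3]=[0, 1, 0, 2], msg_vec=[0, 1, 0, 2]; VV[1]=max(VV[1],msg_vec) then VV[1][1]++ -> VV[1]=[0, 2, 0, 2]
Event 6: LOCAL 0: VV[0][0]++ -> VV[0]=[3, 0, 2, 0]
Event 1 stamp: [0, 0, 1, 0]
Event 6 stamp: [3, 0, 2, 0]
[0, 0, 1, 0] <= [3, 0, 2, 0]? True
[3, 0, 2, 0] <= [0, 0, 1, 0]? False
Relation: before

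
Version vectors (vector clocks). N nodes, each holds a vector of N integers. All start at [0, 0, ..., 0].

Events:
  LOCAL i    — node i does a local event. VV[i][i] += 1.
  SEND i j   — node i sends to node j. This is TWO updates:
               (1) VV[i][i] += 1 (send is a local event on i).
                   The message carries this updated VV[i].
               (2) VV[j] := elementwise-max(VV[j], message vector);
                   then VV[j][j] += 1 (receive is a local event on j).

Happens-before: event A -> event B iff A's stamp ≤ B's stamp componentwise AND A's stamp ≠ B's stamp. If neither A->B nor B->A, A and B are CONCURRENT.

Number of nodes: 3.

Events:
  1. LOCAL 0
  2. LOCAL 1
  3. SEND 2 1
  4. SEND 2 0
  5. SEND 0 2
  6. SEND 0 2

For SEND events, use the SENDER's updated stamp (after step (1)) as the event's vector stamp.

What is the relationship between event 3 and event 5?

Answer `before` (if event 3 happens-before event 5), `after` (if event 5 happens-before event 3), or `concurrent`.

Answer: before

Derivation:
Initial: VV[0]=[0, 0, 0]
Initial: VV[1]=[0, 0, 0]
Initial: VV[2]=[0, 0, 0]
Event 1: LOCAL 0: VV[0][0]++ -> VV[0]=[1, 0, 0]
Event 2: LOCAL 1: VV[1][1]++ -> VV[1]=[0, 1, 0]
Event 3: SEND 2->1: VV[2][2]++ -> VV[2]=[0, 0, 1], msg_vec=[0, 0, 1]; VV[1]=max(VV[1],msg_vec) then VV[1][1]++ -> VV[1]=[0, 2, 1]
Event 4: SEND 2->0: VV[2][2]++ -> VV[2]=[0, 0, 2], msg_vec=[0, 0, 2]; VV[0]=max(VV[0],msg_vec) then VV[0][0]++ -> VV[0]=[2, 0, 2]
Event 5: SEND 0->2: VV[0][0]++ -> VV[0]=[3, 0, 2], msg_vec=[3, 0, 2]; VV[2]=max(VV[2],msg_vec) then VV[2][2]++ -> VV[2]=[3, 0, 3]
Event 6: SEND 0->2: VV[0][0]++ -> VV[0]=[4, 0, 2], msg_vec=[4, 0, 2]; VV[2]=max(VV[2],msg_vec) then VV[2][2]++ -> VV[2]=[4, 0, 4]
Event 3 stamp: [0, 0, 1]
Event 5 stamp: [3, 0, 2]
[0, 0, 1] <= [3, 0, 2]? True
[3, 0, 2] <= [0, 0, 1]? False
Relation: before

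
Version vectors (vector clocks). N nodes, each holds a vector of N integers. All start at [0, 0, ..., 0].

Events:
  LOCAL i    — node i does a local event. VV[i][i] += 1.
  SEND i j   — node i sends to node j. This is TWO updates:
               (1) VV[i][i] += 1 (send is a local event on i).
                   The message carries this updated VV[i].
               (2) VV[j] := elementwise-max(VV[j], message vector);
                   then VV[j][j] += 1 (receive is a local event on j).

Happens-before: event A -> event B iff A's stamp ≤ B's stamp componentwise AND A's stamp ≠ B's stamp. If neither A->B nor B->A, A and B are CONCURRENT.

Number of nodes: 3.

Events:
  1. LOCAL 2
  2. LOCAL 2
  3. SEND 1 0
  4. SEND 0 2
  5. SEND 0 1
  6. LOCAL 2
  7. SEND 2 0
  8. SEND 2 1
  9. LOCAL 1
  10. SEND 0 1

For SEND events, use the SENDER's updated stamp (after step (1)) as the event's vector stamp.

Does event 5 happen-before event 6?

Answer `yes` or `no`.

Answer: no

Derivation:
Initial: VV[0]=[0, 0, 0]
Initial: VV[1]=[0, 0, 0]
Initial: VV[2]=[0, 0, 0]
Event 1: LOCAL 2: VV[2][2]++ -> VV[2]=[0, 0, 1]
Event 2: LOCAL 2: VV[2][2]++ -> VV[2]=[0, 0, 2]
Event 3: SEND 1->0: VV[1][1]++ -> VV[1]=[0, 1, 0], msg_vec=[0, 1, 0]; VV[0]=max(VV[0],msg_vec) then VV[0][0]++ -> VV[0]=[1, 1, 0]
Event 4: SEND 0->2: VV[0][0]++ -> VV[0]=[2, 1, 0], msg_vec=[2, 1, 0]; VV[2]=max(VV[2],msg_vec) then VV[2][2]++ -> VV[2]=[2, 1, 3]
Event 5: SEND 0->1: VV[0][0]++ -> VV[0]=[3, 1, 0], msg_vec=[3, 1, 0]; VV[1]=max(VV[1],msg_vec) then VV[1][1]++ -> VV[1]=[3, 2, 0]
Event 6: LOCAL 2: VV[2][2]++ -> VV[2]=[2, 1, 4]
Event 7: SEND 2->0: VV[2][2]++ -> VV[2]=[2, 1, 5], msg_vec=[2, 1, 5]; VV[0]=max(VV[0],msg_vec) then VV[0][0]++ -> VV[0]=[4, 1, 5]
Event 8: SEND 2->1: VV[2][2]++ -> VV[2]=[2, 1, 6], msg_vec=[2, 1, 6]; VV[1]=max(VV[1],msg_vec) then VV[1][1]++ -> VV[1]=[3, 3, 6]
Event 9: LOCAL 1: VV[1][1]++ -> VV[1]=[3, 4, 6]
Event 10: SEND 0->1: VV[0][0]++ -> VV[0]=[5, 1, 5], msg_vec=[5, 1, 5]; VV[1]=max(VV[1],msg_vec) then VV[1][1]++ -> VV[1]=[5, 5, 6]
Event 5 stamp: [3, 1, 0]
Event 6 stamp: [2, 1, 4]
[3, 1, 0] <= [2, 1, 4]? False. Equal? False. Happens-before: False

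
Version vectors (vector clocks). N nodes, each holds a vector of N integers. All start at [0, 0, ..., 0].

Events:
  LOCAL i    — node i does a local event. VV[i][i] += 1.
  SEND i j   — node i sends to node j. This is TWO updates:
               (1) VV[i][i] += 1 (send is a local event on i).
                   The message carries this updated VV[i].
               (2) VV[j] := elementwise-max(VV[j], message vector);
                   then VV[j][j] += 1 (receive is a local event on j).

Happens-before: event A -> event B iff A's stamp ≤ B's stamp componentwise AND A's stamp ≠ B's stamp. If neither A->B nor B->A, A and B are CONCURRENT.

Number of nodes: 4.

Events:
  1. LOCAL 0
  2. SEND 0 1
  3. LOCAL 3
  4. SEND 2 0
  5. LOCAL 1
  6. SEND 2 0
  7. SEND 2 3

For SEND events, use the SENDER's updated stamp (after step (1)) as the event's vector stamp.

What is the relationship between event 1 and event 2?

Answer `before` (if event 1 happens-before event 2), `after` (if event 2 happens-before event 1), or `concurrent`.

Initial: VV[0]=[0, 0, 0, 0]
Initial: VV[1]=[0, 0, 0, 0]
Initial: VV[2]=[0, 0, 0, 0]
Initial: VV[3]=[0, 0, 0, 0]
Event 1: LOCAL 0: VV[0][0]++ -> VV[0]=[1, 0, 0, 0]
Event 2: SEND 0->1: VV[0][0]++ -> VV[0]=[2, 0, 0, 0], msg_vec=[2, 0, 0, 0]; VV[1]=max(VV[1],msg_vec) then VV[1][1]++ -> VV[1]=[2, 1, 0, 0]
Event 3: LOCAL 3: VV[3][3]++ -> VV[3]=[0, 0, 0, 1]
Event 4: SEND 2->0: VV[2][2]++ -> VV[2]=[0, 0, 1, 0], msg_vec=[0, 0, 1, 0]; VV[0]=max(VV[0],msg_vec) then VV[0][0]++ -> VV[0]=[3, 0, 1, 0]
Event 5: LOCAL 1: VV[1][1]++ -> VV[1]=[2, 2, 0, 0]
Event 6: SEND 2->0: VV[2][2]++ -> VV[2]=[0, 0, 2, 0], msg_vec=[0, 0, 2, 0]; VV[0]=max(VV[0],msg_vec) then VV[0][0]++ -> VV[0]=[4, 0, 2, 0]
Event 7: SEND 2->3: VV[2][2]++ -> VV[2]=[0, 0, 3, 0], msg_vec=[0, 0, 3, 0]; VV[3]=max(VV[3],msg_vec) then VV[3][3]++ -> VV[3]=[0, 0, 3, 2]
Event 1 stamp: [1, 0, 0, 0]
Event 2 stamp: [2, 0, 0, 0]
[1, 0, 0, 0] <= [2, 0, 0, 0]? True
[2, 0, 0, 0] <= [1, 0, 0, 0]? False
Relation: before

Answer: before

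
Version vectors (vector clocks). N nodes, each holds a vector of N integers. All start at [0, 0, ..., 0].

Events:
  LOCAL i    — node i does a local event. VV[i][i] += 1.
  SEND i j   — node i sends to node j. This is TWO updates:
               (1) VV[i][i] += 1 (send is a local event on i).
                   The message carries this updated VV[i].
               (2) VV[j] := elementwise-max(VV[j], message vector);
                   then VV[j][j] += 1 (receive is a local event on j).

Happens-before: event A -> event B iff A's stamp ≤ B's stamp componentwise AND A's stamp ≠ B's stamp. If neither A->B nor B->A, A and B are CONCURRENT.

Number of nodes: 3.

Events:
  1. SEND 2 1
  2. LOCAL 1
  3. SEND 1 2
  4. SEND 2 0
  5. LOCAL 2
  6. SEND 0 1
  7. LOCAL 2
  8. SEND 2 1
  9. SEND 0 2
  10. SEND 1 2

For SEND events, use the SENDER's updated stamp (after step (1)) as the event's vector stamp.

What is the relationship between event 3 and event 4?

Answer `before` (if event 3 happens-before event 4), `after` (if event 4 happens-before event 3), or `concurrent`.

Initial: VV[0]=[0, 0, 0]
Initial: VV[1]=[0, 0, 0]
Initial: VV[2]=[0, 0, 0]
Event 1: SEND 2->1: VV[2][2]++ -> VV[2]=[0, 0, 1], msg_vec=[0, 0, 1]; VV[1]=max(VV[1],msg_vec) then VV[1][1]++ -> VV[1]=[0, 1, 1]
Event 2: LOCAL 1: VV[1][1]++ -> VV[1]=[0, 2, 1]
Event 3: SEND 1->2: VV[1][1]++ -> VV[1]=[0, 3, 1], msg_vec=[0, 3, 1]; VV[2]=max(VV[2],msg_vec) then VV[2][2]++ -> VV[2]=[0, 3, 2]
Event 4: SEND 2->0: VV[2][2]++ -> VV[2]=[0, 3, 3], msg_vec=[0, 3, 3]; VV[0]=max(VV[0],msg_vec) then VV[0][0]++ -> VV[0]=[1, 3, 3]
Event 5: LOCAL 2: VV[2][2]++ -> VV[2]=[0, 3, 4]
Event 6: SEND 0->1: VV[0][0]++ -> VV[0]=[2, 3, 3], msg_vec=[2, 3, 3]; VV[1]=max(VV[1],msg_vec) then VV[1][1]++ -> VV[1]=[2, 4, 3]
Event 7: LOCAL 2: VV[2][2]++ -> VV[2]=[0, 3, 5]
Event 8: SEND 2->1: VV[2][2]++ -> VV[2]=[0, 3, 6], msg_vec=[0, 3, 6]; VV[1]=max(VV[1],msg_vec) then VV[1][1]++ -> VV[1]=[2, 5, 6]
Event 9: SEND 0->2: VV[0][0]++ -> VV[0]=[3, 3, 3], msg_vec=[3, 3, 3]; VV[2]=max(VV[2],msg_vec) then VV[2][2]++ -> VV[2]=[3, 3, 7]
Event 10: SEND 1->2: VV[1][1]++ -> VV[1]=[2, 6, 6], msg_vec=[2, 6, 6]; VV[2]=max(VV[2],msg_vec) then VV[2][2]++ -> VV[2]=[3, 6, 8]
Event 3 stamp: [0, 3, 1]
Event 4 stamp: [0, 3, 3]
[0, 3, 1] <= [0, 3, 3]? True
[0, 3, 3] <= [0, 3, 1]? False
Relation: before

Answer: before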